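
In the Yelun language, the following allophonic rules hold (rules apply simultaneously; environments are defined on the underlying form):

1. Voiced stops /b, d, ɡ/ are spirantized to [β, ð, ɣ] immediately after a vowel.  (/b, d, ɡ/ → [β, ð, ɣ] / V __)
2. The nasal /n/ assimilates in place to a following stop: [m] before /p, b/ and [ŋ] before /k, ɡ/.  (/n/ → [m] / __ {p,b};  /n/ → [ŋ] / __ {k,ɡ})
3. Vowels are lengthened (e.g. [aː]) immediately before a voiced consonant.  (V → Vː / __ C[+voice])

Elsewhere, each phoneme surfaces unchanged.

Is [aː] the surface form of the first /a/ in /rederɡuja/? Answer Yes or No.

/a/ — word-final; rule 3 does not apply here → [a].
The actual realization is [a], not [aː].

No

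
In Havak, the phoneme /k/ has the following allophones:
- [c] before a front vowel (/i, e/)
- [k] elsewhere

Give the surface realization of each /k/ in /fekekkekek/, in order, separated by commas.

[c], [k], [c], [c], [k]

Occurrence 1 (position 3): before a front vowel → [c].
Occurrence 2 (position 5): no conditioning environment matches → elsewhere allophone [k].
Occurrence 3 (position 6): before a front vowel → [c].
Occurrence 4 (position 8): before a front vowel → [c].
Occurrence 5 (position 10): no conditioning environment matches → elsewhere allophone [k].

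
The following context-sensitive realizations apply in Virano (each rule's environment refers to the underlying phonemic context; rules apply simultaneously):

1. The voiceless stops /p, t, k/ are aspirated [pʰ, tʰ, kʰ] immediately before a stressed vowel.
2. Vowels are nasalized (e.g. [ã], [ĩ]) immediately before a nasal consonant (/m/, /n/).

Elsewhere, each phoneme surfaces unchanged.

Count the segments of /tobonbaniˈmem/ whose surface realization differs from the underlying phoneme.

Segments that undergo a rule: /o/ → [õ] (rule 2); /a/ → [ã] (rule 2); /i/ → [ĩ] (rule 2); /e/ → [ẽ] (rule 2).
All other segments surface unchanged.

4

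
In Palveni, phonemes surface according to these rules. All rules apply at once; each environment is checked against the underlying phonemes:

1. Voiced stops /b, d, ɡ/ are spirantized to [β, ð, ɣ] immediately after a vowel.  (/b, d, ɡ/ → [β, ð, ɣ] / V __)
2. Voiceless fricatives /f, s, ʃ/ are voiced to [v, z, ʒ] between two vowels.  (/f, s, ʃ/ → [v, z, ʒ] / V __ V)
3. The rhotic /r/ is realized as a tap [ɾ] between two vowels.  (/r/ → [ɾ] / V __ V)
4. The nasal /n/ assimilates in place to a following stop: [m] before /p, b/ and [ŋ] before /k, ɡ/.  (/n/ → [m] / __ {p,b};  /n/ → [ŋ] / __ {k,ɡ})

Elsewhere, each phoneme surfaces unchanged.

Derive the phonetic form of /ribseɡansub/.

/r/ (word-initial): rule 3 targets it, but not between two vowels → unchanged [r].
/i/ — not in any rule's target class → [i].
/b/ (between /i/ and /s/) occurs immediately after a vowel → [β] by rule 1.
/s/ (between /b/ and /e/) fails the environment for rule 2, so it stays [s].
/e/ (between /s/ and /ɡ/): no rule targets it → [e].
/ɡ/ (between /e/ and /a/): immediately after a vowel, so rule 1 applies → [ɣ].
/a/ stays [a].
/n/ — between /a/ and /s/; rule 4 does not apply here → [n].
/s/ (between /n/ and /u/) fails the environment for rule 2, so it stays [s].
/u/ (between /s/ and /b/): no rule targets it → [u].
Rule 1 applies to /b/ (word-final: immediately after a vowel) → [β].

[riβseɣansuβ]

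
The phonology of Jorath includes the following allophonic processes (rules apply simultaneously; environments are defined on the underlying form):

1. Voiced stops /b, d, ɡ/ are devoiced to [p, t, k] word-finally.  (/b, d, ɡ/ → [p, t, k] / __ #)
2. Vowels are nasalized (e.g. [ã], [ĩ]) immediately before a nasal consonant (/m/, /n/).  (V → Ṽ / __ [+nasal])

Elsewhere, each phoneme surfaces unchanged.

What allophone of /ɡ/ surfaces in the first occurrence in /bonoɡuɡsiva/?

/ɡ/ (between /o/ and /u/) is in the target of rule 1 but the environment (word-finally) is not met → [ɡ].

[ɡ]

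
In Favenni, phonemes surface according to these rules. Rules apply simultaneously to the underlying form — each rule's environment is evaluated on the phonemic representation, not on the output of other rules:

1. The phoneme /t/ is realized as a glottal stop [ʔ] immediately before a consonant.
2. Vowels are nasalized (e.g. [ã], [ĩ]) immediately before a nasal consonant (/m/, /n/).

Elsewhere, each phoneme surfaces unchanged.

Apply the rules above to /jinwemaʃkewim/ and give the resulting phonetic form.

/j/ (word-initial): no rule targets it → [j].
/i/ meets the environment for rule 2 (before a nasal consonant) → [ĩ].
/n/ stays [n].
/w/ (between /n/ and /e/) is unaffected → [w].
/e/ meets the environment for rule 2 (before a nasal consonant) → [ẽ].
/m/ (between /e/ and /a/) is unaffected → [m].
/a/ — between /m/ and /ʃ/; rule 2 does not apply here → [a].
/ʃ/ — not in any rule's target class → [ʃ].
/k/ stays [k].
/e/ (between /k/ and /w/) fails the environment for rule 2, so it stays [e].
/w/ — not in any rule's target class → [w].
/i/ meets the environment for rule 2 (before a nasal consonant) → [ĩ].
/m/ (word-final): no rule targets it → [m].

[jĩnwẽmaʃkewĩm]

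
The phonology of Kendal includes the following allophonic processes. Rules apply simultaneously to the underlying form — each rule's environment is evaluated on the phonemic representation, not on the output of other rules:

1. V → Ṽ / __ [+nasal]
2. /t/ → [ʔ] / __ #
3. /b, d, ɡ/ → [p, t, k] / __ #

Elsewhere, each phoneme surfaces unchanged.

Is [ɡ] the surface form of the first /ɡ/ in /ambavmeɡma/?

Yes

/ɡ/ (between /e/ and /m/) fails the environment for rule 3, so it stays [ɡ].
The actual realization is [ɡ], which matches [ɡ].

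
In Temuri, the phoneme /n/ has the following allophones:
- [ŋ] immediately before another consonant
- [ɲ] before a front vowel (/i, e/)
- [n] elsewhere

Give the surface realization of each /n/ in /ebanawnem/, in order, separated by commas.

[n], [ɲ]

Occurrence 1 (position 4): no conditioning environment matches → elsewhere allophone [n].
Occurrence 2 (position 7): before a front vowel (/i, e/) → [ɲ].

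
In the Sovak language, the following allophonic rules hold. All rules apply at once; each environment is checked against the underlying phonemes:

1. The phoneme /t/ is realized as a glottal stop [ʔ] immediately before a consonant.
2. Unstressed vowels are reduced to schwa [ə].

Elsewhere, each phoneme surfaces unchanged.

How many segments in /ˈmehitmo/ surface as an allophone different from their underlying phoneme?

Segments that undergo a rule: /i/ → [ə] (rule 2); /t/ → [ʔ] (rule 1); /o/ → [ə] (rule 2).
All other segments surface unchanged.

3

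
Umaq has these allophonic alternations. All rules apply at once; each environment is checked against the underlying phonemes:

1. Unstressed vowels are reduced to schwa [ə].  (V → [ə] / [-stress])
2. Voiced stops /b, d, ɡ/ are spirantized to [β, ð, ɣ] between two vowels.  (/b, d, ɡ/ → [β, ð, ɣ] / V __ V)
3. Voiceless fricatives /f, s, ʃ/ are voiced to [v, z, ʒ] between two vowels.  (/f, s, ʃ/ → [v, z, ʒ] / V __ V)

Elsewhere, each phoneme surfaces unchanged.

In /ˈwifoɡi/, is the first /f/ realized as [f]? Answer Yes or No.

No

/f/ (between /i/ and /o/): between two vowels, so rule 3 applies → [v].
The actual realization is [v], not [f].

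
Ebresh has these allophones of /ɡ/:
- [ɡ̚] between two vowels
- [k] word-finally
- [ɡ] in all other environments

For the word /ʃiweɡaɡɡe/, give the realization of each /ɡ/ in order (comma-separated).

Occurrence 1 (position 5): between two vowels → [ɡ̚].
Occurrence 2 (position 7): no conditioning environment matches → elsewhere allophone [ɡ].
Occurrence 3 (position 8): no conditioning environment matches → elsewhere allophone [ɡ].

[ɡ̚], [ɡ], [ɡ]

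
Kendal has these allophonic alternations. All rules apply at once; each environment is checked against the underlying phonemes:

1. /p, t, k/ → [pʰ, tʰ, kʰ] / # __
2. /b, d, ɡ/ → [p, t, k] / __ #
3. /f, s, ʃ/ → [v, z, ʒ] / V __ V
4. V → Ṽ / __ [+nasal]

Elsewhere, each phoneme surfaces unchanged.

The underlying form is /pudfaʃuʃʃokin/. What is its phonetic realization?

[pʰudfaʒuʃʃokĩn]

/p/ (word-initial) occurs word-initially → [pʰ] by rule 1.
/u/ (between /p/ and /d/): rule 4 targets it, but not before a nasal consonant → unchanged [u].
/d/ (between /u/ and /f/) fails the environment for rule 2, so it stays [d].
/f/ (between /d/ and /a/): rule 3 targets it, but not between two vowels → unchanged [f].
/a/ (between /f/ and /ʃ/): rule 4 targets it, but not before a nasal consonant → unchanged [a].
/ʃ/ (between /a/ and /u/) occurs between two vowels → [ʒ] by rule 3.
/u/ (between /ʃ/ and /ʃ/) is in the target of rule 4 but the environment (before a nasal consonant) is not met → [u].
/ʃ/ (between /u/ and /ʃ/): rule 3 targets it, but not between two vowels → unchanged [ʃ].
/ʃ/ (between /ʃ/ and /o/): rule 3 targets it, but not between two vowels → unchanged [ʃ].
/o/ (between /ʃ/ and /k/): rule 4 targets it, but not before a nasal consonant → unchanged [o].
/k/ (between /o/ and /i/) fails the environment for rule 1, so it stays [k].
/i/ (between /k/ and /n/): before a nasal consonant, so rule 4 applies → [ĩ].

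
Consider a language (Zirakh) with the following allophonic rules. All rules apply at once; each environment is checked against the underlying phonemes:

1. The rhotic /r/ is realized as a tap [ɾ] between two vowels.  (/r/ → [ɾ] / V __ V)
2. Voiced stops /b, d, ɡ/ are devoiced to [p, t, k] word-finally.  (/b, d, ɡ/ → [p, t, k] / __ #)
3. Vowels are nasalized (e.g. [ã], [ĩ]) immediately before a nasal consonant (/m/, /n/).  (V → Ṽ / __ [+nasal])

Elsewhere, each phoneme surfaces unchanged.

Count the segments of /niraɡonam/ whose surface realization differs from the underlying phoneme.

3

Segments that undergo a rule: /r/ → [ɾ] (rule 1); /o/ → [õ] (rule 3); /a/ → [ã] (rule 3).
All other segments surface unchanged.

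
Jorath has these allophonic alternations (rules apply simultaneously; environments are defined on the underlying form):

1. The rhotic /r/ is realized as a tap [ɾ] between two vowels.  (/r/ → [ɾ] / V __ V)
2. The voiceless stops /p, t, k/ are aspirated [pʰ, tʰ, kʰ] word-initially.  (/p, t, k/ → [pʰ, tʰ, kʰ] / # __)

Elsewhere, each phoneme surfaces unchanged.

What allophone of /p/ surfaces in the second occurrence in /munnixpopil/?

[p]

/p/ — between /o/ and /i/; rule 2 does not apply here → [p].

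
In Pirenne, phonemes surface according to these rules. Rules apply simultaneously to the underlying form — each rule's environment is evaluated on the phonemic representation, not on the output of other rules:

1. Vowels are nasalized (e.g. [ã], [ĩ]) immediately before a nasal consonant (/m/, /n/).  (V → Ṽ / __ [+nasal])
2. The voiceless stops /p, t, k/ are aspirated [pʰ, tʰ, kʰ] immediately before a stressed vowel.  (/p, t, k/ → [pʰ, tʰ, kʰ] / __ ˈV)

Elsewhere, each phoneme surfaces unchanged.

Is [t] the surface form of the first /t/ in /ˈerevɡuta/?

Yes

/t/ (between /u/ and /a/) is in the target of rule 2 but the environment (immediately before a stressed vowel) is not met → [t].
The actual realization is [t], which matches [t].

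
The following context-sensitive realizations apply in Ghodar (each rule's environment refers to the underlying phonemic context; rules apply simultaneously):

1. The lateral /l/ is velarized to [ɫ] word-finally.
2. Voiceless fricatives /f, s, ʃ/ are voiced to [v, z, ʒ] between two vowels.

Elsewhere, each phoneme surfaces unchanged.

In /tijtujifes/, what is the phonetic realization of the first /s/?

[s]

/s/ (word-final) is in the target of rule 2 but the environment (between two vowels) is not met → [s].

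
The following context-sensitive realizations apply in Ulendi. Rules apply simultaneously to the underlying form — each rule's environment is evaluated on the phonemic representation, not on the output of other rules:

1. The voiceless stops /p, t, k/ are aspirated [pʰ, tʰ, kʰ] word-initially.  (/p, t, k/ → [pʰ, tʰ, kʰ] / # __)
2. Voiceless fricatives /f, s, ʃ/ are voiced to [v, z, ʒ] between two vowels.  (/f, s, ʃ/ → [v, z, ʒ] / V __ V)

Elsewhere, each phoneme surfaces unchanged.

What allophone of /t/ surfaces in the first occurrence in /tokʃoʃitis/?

/t/ — word-initial, word-initially — surfaces as [tʰ] (rule 1).

[tʰ]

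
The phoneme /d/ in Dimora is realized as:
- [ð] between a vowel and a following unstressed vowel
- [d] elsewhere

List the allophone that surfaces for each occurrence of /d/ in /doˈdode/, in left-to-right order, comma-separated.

[d], [d], [ð]

Occurrence 1 (position 1): no conditioning environment matches → elsewhere allophone [d].
Occurrence 2 (position 3): no conditioning environment matches → elsewhere allophone [d].
Occurrence 3 (position 5): between a vowel and a following unstressed vowel → [ð].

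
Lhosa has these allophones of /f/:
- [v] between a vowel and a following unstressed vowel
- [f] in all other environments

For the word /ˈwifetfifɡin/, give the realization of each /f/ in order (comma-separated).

Occurrence 1 (position 3): between a vowel and a following unstressed vowel → [v].
Occurrence 2 (position 6): no conditioning environment matches → elsewhere allophone [f].
Occurrence 3 (position 8): no conditioning environment matches → elsewhere allophone [f].

[v], [f], [f]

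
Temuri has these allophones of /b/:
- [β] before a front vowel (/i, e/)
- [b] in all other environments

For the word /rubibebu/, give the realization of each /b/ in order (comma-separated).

[β], [β], [b]

Occurrence 1 (position 3): before a front vowel (/i, e/) → [β].
Occurrence 2 (position 5): before a front vowel (/i, e/) → [β].
Occurrence 3 (position 7): no conditioning environment matches → elsewhere allophone [b].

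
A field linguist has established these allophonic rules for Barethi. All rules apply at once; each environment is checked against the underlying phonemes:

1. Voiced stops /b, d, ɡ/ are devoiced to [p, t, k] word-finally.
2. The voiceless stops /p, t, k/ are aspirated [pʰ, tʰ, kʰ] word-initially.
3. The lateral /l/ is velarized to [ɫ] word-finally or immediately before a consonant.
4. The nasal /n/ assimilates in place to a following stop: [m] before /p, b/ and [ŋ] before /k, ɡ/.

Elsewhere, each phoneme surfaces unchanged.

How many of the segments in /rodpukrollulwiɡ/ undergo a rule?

Segments that undergo a rule: /l/ → [ɫ] (rule 3); /l/ → [ɫ] (rule 3); /ɡ/ → [k] (rule 1).
All other segments surface unchanged.

3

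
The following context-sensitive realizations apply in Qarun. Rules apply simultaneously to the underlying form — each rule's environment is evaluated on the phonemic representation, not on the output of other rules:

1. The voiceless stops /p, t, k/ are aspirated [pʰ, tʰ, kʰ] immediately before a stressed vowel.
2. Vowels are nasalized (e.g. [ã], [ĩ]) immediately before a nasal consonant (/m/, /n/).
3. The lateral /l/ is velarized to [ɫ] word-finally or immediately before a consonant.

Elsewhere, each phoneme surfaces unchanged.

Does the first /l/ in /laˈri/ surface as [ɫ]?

/l/ (word-initial) fails the environment for rule 3, so it stays [l].
The actual realization is [l], not [ɫ].

No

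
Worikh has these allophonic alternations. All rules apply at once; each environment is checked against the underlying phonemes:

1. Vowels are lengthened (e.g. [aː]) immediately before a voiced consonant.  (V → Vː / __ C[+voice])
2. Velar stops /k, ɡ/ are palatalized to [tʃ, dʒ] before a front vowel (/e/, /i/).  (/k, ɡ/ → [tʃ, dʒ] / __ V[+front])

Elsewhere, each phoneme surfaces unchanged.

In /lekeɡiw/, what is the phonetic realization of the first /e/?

/e/ — between /l/ and /k/; rule 1 does not apply here → [e].

[e]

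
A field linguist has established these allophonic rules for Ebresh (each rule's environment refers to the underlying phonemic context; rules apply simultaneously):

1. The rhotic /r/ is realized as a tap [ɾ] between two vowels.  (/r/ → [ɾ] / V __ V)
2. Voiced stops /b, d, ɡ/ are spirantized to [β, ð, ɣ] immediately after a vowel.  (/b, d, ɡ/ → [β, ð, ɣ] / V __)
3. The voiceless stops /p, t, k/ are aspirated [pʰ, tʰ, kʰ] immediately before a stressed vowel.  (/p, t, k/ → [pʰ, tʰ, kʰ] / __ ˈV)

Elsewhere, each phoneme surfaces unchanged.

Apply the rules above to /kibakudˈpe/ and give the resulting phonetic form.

[kiβakuðˈpʰe]

/k/ (word-initial): rule 3 targets it, but not immediately before a stressed vowel → unchanged [k].
/i/ (between /k/ and /b/) is unaffected → [i].
/b/ (between /i/ and /a/) occurs immediately after a vowel → [β] by rule 2.
/a/ stays [a].
/k/ (between /a/ and /u/): rule 3 targets it, but not immediately before a stressed vowel → unchanged [k].
/u/ (between /k/ and /d/) is unaffected → [u].
/d/ (between /u/ and /p/) occurs immediately after a vowel → [ð] by rule 2.
Rule 3 applies to /p/ (between /d/ and /e/: immediately before a stressed vowel) → [pʰ].
/e/ (word-final) is unaffected → [e].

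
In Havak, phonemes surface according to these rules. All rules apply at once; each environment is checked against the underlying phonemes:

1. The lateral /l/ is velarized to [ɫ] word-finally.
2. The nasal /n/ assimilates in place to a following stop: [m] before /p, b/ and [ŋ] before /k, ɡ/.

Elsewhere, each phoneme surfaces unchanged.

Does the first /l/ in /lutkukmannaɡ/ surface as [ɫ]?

/l/ — word-initial; rule 1 does not apply here → [l].
The actual realization is [l], not [ɫ].

No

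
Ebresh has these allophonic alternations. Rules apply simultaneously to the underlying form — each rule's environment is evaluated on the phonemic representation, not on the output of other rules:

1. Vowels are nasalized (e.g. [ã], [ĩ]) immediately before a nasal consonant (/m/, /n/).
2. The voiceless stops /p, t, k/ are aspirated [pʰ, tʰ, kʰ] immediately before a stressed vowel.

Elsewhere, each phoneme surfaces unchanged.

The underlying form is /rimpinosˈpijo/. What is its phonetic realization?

[rĩmpĩnosˈpʰijo]

/i/ (between /r/ and /m/) occurs before a nasal consonant → [ĩ] by rule 1.
/p/ — between /m/ and /i/; rule 2 does not apply here → [p].
/i/ (between /p/ and /n/): before a nasal consonant, so rule 1 applies → [ĩ].
/o/ (between /n/ and /s/) fails the environment for rule 1, so it stays [o].
/p/ (between /s/ and /i/): immediately before a stressed vowel, so rule 2 applies → [pʰ].
/i/ (between /p/ and /j/) fails the environment for rule 1, so it stays [i].
/o/ (word-final): rule 1 targets it, but not before a nasal consonant → unchanged [o].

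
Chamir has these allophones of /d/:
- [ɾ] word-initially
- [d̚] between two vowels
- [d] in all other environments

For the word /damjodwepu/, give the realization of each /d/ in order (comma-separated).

[ɾ], [d]

Occurrence 1 (position 1): word-initially → [ɾ].
Occurrence 2 (position 6): no conditioning environment matches → elsewhere allophone [d].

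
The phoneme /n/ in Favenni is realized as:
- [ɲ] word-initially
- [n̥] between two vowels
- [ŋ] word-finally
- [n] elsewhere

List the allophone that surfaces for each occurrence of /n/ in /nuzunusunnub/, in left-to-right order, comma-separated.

[ɲ], [n̥], [n], [n]

Occurrence 1 (position 1): word-initially → [ɲ].
Occurrence 2 (position 5): between two vowels → [n̥].
Occurrence 3 (position 9): no conditioning environment matches → elsewhere allophone [n].
Occurrence 4 (position 10): no conditioning environment matches → elsewhere allophone [n].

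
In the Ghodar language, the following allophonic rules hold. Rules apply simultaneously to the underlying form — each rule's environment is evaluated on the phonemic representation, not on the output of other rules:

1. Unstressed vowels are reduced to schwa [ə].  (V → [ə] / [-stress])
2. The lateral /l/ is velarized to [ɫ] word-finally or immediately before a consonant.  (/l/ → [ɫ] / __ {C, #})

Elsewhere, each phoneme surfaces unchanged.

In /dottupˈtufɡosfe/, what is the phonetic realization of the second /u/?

/u/ (between /t/ and /f/) is in the target of rule 1 but the environment (in an unstressed syllable) is not met → [u].

[u]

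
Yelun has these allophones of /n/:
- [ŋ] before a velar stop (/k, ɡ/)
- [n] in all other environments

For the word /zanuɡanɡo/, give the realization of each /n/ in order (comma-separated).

[n], [ŋ]

Occurrence 1 (position 3): no conditioning environment matches → elsewhere allophone [n].
Occurrence 2 (position 7): before a velar stop → [ŋ].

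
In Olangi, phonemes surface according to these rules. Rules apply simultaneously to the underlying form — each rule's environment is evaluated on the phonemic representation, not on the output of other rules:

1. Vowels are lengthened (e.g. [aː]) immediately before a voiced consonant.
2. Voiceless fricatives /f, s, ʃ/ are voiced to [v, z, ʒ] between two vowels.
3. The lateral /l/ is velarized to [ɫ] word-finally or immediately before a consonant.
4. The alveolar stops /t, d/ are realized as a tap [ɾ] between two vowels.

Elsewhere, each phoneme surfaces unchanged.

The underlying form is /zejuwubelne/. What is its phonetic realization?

/z/ (word-initial) is unaffected → [z].
/e/ (between /z/ and /j/): before a voiced consonant, so rule 1 applies → [eː].
/j/ — not in any rule's target class → [j].
/u/ meets the environment for rule 1 (before a voiced consonant) → [uː].
/w/ — not in any rule's target class → [w].
Rule 1 applies to /u/ (between /w/ and /b/: before a voiced consonant) → [uː].
/b/ — not in any rule's target class → [b].
/e/ (between /b/ and /l/): before a voiced consonant, so rule 1 applies → [eː].
/l/ meets the environment for rule 3 (word-finally or immediately before a consonant) → [ɫ].
/n/ stays [n].
/e/ (word-final) is in the target of rule 1 but the environment (before a voiced consonant) is not met → [e].

[zeːjuːwuːbeːɫne]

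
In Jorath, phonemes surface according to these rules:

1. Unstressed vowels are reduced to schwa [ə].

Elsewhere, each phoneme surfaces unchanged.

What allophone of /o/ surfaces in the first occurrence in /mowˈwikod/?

/o/ (between /m/ and /w/): in an unstressed syllable, so rule 1 applies → [ə].

[ə]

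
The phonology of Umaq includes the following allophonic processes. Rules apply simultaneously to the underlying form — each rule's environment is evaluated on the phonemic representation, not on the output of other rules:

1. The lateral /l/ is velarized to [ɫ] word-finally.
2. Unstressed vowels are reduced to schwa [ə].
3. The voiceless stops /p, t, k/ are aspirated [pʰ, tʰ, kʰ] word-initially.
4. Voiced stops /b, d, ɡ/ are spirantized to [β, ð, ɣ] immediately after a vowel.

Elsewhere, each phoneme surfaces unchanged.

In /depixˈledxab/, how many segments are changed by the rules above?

Segments that undergo a rule: /e/ → [ə] (rule 2); /i/ → [ə] (rule 2); /d/ → [ð] (rule 4); /a/ → [ə] (rule 2); /b/ → [β] (rule 4).
All other segments surface unchanged.

5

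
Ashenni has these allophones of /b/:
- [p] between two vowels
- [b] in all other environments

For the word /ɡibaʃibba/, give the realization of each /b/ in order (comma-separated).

Occurrence 1 (position 3): between two vowels → [p].
Occurrence 2 (position 7): no conditioning environment matches → elsewhere allophone [b].
Occurrence 3 (position 8): no conditioning environment matches → elsewhere allophone [b].

[p], [b], [b]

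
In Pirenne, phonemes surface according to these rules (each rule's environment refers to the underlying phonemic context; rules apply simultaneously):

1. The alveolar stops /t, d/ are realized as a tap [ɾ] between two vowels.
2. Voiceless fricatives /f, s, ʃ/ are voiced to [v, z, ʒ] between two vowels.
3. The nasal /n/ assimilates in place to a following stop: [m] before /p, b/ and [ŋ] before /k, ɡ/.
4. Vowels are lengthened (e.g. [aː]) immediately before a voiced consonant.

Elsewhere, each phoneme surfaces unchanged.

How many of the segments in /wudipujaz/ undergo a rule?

4

Segments that undergo a rule: /u/ → [uː] (rule 4); /d/ → [ɾ] (rule 1); /u/ → [uː] (rule 4); /a/ → [aː] (rule 4).
All other segments surface unchanged.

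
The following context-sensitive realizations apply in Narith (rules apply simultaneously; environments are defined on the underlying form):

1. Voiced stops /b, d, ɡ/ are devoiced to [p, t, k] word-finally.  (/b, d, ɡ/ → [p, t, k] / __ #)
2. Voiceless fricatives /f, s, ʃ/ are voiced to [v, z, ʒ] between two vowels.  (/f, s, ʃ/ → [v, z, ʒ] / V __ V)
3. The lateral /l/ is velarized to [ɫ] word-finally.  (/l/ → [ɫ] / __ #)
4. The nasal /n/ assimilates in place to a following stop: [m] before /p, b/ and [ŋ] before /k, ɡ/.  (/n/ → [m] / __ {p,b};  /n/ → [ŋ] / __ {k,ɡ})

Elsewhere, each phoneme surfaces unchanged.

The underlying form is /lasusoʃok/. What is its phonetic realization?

/l/ (word-initial): rule 3 targets it, but not word-finally → unchanged [l].
/a/ (between /l/ and /s/): no rule targets it → [a].
/s/ meets the environment for rule 2 (between two vowels) → [z].
/u/ (between /s/ and /s/) is unaffected → [u].
/s/ — between /u/ and /o/, between two vowels — surfaces as [z] (rule 2).
/o/ stays [o].
/ʃ/ — between /o/ and /o/, between two vowels — surfaces as [ʒ] (rule 2).
/o/ — not in any rule's target class → [o].
/k/ stays [k].

[lazuzoʒok]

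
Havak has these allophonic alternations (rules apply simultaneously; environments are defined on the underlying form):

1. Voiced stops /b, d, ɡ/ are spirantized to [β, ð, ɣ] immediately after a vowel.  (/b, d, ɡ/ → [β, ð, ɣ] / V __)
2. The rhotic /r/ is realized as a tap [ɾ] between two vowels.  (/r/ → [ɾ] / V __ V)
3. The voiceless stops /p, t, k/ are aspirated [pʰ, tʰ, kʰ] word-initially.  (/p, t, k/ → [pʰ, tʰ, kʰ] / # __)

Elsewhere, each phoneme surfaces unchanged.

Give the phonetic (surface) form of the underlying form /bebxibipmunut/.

[beβxiβipmunut]

/b/ (word-initial) is in the target of rule 1 but the environment (immediately after a vowel) is not met → [b].
/e/ (between /b/ and /b/) is unaffected → [e].
Rule 1 applies to /b/ (between /e/ and /x/: immediately after a vowel) → [β].
/x/ stays [x].
/i/ stays [i].
Rule 1 applies to /b/ (between /i/ and /i/: immediately after a vowel) → [β].
/i/ stays [i].
/p/ (between /i/ and /m/) fails the environment for rule 3, so it stays [p].
/m/ stays [m].
/u/ — not in any rule's target class → [u].
/n/ — not in any rule's target class → [n].
/u/ stays [u].
/t/ — word-final; rule 3 does not apply here → [t].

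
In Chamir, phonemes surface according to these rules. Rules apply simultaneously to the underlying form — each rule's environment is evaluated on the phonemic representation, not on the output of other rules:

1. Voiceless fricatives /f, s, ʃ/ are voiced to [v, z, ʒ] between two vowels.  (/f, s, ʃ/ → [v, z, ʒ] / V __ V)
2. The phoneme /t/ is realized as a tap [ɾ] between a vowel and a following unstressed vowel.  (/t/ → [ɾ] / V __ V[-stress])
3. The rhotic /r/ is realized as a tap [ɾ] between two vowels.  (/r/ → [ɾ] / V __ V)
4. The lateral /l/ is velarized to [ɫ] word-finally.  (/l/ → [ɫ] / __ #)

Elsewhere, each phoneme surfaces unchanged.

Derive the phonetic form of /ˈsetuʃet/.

[ˈseɾuʒet]

/s/ (word-initial) fails the environment for rule 1, so it stays [s].
/e/ (between /s/ and /t/) is unaffected → [e].
/t/ — between /e/ and /u/, between a vowel and a following unstressed vowel — surfaces as [ɾ] (rule 2).
/u/ — not in any rule's target class → [u].
Rule 1 applies to /ʃ/ (between /u/ and /e/: between two vowels) → [ʒ].
/e/ — not in any rule's target class → [e].
/t/ — word-final; rule 2 does not apply here → [t].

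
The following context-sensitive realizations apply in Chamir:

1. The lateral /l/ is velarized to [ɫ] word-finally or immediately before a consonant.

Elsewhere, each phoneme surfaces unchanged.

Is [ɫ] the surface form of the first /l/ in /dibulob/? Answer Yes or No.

/l/ (between /u/ and /o/) is in the target of rule 1 but the environment (word-finally or immediately before a consonant) is not met → [l].
The actual realization is [l], not [ɫ].

No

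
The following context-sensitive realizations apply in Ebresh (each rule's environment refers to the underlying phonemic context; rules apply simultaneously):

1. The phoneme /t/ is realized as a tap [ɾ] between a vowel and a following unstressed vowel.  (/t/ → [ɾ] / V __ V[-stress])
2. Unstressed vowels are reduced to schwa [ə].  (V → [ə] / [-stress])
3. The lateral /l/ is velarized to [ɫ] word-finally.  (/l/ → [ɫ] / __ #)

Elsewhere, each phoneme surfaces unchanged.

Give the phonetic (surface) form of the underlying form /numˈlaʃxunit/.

/n/ (word-initial): no rule targets it → [n].
/u/ — between /n/ and /m/, in an unstressed syllable — surfaces as [ə] (rule 2).
/m/ — not in any rule's target class → [m].
/l/ (between /m/ and /a/) is in the target of rule 3 but the environment (word-finally) is not met → [l].
/a/ (between /l/ and /ʃ/) fails the environment for rule 2, so it stays [a].
/ʃ/ stays [ʃ].
/x/ (between /ʃ/ and /u/): no rule targets it → [x].
Rule 2 applies to /u/ (between /x/ and /n/: in an unstressed syllable) → [ə].
/n/ (between /u/ and /i/) is unaffected → [n].
/i/ (between /n/ and /t/): in an unstressed syllable, so rule 2 applies → [ə].
/t/ (word-final) is in the target of rule 1 but the environment (between a vowel and a following unstressed vowel) is not met → [t].

[nəmˈlaʃxənət]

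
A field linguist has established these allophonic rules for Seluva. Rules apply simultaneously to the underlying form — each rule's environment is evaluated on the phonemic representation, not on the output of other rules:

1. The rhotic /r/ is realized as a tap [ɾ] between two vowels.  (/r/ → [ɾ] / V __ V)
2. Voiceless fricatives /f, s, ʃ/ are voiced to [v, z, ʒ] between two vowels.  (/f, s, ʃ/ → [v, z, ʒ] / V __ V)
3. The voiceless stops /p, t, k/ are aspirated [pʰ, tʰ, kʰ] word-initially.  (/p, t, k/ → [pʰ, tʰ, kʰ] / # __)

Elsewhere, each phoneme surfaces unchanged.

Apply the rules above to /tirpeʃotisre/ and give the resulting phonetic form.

/t/ (word-initial): word-initially, so rule 3 applies → [tʰ].
/r/ (between /i/ and /p/) is in the target of rule 1 but the environment (between two vowels) is not met → [r].
/p/ — between /r/ and /e/; rule 3 does not apply here → [p].
/ʃ/ (between /e/ and /o/) occurs between two vowels → [ʒ] by rule 2.
/t/ (between /o/ and /i/) fails the environment for rule 3, so it stays [t].
/s/ (between /i/ and /r/): rule 2 targets it, but not between two vowels → unchanged [s].
/r/ (between /s/ and /e/) is in the target of rule 1 but the environment (between two vowels) is not met → [r].

[tʰirpeʒotisre]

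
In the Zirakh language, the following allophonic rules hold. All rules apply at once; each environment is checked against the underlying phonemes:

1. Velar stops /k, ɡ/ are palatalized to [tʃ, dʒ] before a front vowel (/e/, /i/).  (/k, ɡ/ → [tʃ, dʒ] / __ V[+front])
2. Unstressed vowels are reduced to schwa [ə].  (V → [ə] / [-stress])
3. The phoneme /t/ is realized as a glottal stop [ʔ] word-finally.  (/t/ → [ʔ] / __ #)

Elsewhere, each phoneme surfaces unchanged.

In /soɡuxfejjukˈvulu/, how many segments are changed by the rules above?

Segments that undergo a rule: /o/ → [ə] (rule 2); /u/ → [ə] (rule 2); /e/ → [ə] (rule 2); /u/ → [ə] (rule 2); /u/ → [ə] (rule 2).
All other segments surface unchanged.

5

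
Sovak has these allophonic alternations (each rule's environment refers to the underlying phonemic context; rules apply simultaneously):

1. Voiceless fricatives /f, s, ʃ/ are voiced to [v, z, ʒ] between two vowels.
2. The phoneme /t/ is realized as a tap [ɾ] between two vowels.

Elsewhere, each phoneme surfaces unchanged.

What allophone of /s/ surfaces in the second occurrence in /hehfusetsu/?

[s]

/s/ (between /t/ and /u/) is in the target of rule 1 but the environment (between two vowels) is not met → [s].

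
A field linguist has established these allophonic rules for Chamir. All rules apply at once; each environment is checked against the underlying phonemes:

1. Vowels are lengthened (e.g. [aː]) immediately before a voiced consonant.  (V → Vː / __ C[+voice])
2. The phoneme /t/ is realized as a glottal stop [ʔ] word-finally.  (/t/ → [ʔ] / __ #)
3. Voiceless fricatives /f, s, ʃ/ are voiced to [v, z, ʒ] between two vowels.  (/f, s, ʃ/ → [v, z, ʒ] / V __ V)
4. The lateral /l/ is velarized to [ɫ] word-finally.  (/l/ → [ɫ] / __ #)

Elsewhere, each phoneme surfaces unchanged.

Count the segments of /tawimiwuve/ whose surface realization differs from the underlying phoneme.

Segments that undergo a rule: /a/ → [aː] (rule 1); /i/ → [iː] (rule 1); /i/ → [iː] (rule 1); /u/ → [uː] (rule 1).
All other segments surface unchanged.

4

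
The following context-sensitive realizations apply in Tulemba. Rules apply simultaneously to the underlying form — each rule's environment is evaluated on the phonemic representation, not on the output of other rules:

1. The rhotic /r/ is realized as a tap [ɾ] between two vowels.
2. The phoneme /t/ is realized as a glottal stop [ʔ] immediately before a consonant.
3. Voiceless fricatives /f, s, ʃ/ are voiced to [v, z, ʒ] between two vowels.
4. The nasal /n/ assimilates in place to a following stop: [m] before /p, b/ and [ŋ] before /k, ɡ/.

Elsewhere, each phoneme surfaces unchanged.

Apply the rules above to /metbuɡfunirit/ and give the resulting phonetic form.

[meʔbuɡfuniɾit]

/m/ (word-initial) is unaffected → [m].
/e/ stays [e].
/t/ meets the environment for rule 2 (immediately before a consonant) → [ʔ].
/b/ — not in any rule's target class → [b].
/u/ (between /b/ and /ɡ/): no rule targets it → [u].
/ɡ/ (between /u/ and /f/): no rule targets it → [ɡ].
/f/ — between /ɡ/ and /u/; rule 3 does not apply here → [f].
/u/ (between /f/ and /n/): no rule targets it → [u].
/n/ (between /u/ and /i/) is in the target of rule 4 but the environment (before a labial or velar stop) is not met → [n].
/i/ stays [i].
/r/ meets the environment for rule 1 (between two vowels) → [ɾ].
/i/ stays [i].
/t/ (word-final) is in the target of rule 2 but the environment (immediately before a consonant) is not met → [t].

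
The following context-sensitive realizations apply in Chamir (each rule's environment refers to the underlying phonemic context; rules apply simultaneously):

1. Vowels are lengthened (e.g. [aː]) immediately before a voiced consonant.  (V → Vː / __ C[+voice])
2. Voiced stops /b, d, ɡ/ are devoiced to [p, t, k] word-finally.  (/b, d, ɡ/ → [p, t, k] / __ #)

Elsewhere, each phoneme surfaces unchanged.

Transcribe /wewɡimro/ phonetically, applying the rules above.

[weːwɡiːmro]

/w/ (word-initial) is unaffected → [w].
/e/ meets the environment for rule 1 (before a voiced consonant) → [eː].
/w/ stays [w].
/ɡ/ (between /w/ and /i/) fails the environment for rule 2, so it stays [ɡ].
Rule 1 applies to /i/ (between /ɡ/ and /m/: before a voiced consonant) → [iː].
/m/ — not in any rule's target class → [m].
/r/ (between /m/ and /o/) is unaffected → [r].
/o/ (word-final) fails the environment for rule 1, so it stays [o].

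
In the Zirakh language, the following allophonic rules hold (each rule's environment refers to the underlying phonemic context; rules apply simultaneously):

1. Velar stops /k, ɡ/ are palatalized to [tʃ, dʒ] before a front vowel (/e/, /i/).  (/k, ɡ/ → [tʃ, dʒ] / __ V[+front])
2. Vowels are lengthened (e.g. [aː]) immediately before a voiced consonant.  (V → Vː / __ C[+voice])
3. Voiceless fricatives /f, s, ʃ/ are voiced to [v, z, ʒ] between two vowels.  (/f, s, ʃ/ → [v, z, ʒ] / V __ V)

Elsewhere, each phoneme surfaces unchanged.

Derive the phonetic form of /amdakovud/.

[aːmdakoːvuːd]

/a/ — word-initial, before a voiced consonant — surfaces as [aː] (rule 2).
/a/ (between /d/ and /k/) fails the environment for rule 2, so it stays [a].
/k/ — between /a/ and /o/; rule 1 does not apply here → [k].
Rule 2 applies to /o/ (between /k/ and /v/: before a voiced consonant) → [oː].
/u/ meets the environment for rule 2 (before a voiced consonant) → [uː].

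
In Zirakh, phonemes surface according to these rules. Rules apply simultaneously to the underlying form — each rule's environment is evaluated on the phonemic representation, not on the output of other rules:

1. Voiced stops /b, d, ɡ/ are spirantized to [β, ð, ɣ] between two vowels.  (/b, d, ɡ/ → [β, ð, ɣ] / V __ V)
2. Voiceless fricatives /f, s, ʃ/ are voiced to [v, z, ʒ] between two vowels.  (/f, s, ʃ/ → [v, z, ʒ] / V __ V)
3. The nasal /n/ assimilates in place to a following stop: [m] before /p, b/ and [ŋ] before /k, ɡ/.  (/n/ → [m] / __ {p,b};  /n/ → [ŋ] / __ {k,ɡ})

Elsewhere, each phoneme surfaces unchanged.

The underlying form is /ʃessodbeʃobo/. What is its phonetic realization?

[ʃessodbeʒoβo]

/ʃ/ (word-initial) is in the target of rule 2 but the environment (between two vowels) is not met → [ʃ].
/e/ (between /ʃ/ and /s/): no rule targets it → [e].
/s/ (between /e/ and /s/) is in the target of rule 2 but the environment (between two vowels) is not met → [s].
/s/ (between /s/ and /o/) fails the environment for rule 2, so it stays [s].
/o/ (between /s/ and /d/): no rule targets it → [o].
/d/ (between /o/ and /b/) fails the environment for rule 1, so it stays [d].
/b/ (between /d/ and /e/): rule 1 targets it, but not between two vowels → unchanged [b].
/e/ (between /b/ and /ʃ/): no rule targets it → [e].
/ʃ/ meets the environment for rule 2 (between two vowels) → [ʒ].
/o/ (between /ʃ/ and /b/): no rule targets it → [o].
/b/ — between /o/ and /o/, between two vowels — surfaces as [β] (rule 1).
/o/ — not in any rule's target class → [o].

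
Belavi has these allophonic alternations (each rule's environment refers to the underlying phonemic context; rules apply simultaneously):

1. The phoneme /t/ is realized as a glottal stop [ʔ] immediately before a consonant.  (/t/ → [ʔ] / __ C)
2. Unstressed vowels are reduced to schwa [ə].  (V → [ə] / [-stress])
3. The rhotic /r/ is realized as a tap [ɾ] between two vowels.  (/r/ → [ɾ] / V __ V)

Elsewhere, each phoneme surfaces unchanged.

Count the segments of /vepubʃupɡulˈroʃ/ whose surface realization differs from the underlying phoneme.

Segments that undergo a rule: /e/ → [ə] (rule 2); /u/ → [ə] (rule 2); /u/ → [ə] (rule 2); /u/ → [ə] (rule 2).
All other segments surface unchanged.

4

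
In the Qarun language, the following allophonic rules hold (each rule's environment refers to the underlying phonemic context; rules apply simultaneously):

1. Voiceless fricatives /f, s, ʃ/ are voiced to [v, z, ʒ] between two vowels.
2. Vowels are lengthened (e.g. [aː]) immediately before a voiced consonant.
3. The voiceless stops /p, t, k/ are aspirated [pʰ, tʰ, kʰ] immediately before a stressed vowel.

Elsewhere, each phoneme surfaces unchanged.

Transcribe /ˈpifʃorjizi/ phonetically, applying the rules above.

/p/ (word-initial) occurs immediately before a stressed vowel → [pʰ] by rule 3.
/i/ (between /p/ and /f/) is in the target of rule 2 but the environment (before a voiced consonant) is not met → [i].
/f/ (between /i/ and /ʃ/): rule 1 targets it, but not between two vowels → unchanged [f].
/ʃ/ (between /f/ and /o/): rule 1 targets it, but not between two vowels → unchanged [ʃ].
/o/ — between /ʃ/ and /r/, before a voiced consonant — surfaces as [oː] (rule 2).
/r/ stays [r].
/j/ (between /r/ and /i/): no rule targets it → [j].
Rule 2 applies to /i/ (between /j/ and /z/: before a voiced consonant) → [iː].
/z/ (between /i/ and /i/): no rule targets it → [z].
/i/ (word-final) fails the environment for rule 2, so it stays [i].

[ˈpʰifʃoːrjiːzi]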